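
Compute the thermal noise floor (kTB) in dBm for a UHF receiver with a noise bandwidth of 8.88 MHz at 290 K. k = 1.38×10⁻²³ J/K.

P_n = kTB = 1.38×10⁻²³ × 290 × 8.88×10⁶ = 3.55×10⁻¹⁴ W
In dBm: 10 log₁₀(3.55×10⁻¹⁴ / 10⁻³) = −104.5 dBm

−104.5 dBm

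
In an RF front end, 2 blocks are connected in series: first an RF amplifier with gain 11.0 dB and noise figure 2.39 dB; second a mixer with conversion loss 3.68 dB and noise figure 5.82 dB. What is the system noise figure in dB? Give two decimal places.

Convert to linear (a loss of L dB is a gain of −L dB): F_i = 10^(NF_i/10), G_i = 10^(G_i,dB/10)
  Stage 1: F_1 = 10^(2.39/10) = 1.734, G_1 = 10^(11.0/10) = 12.59
  Stage 2: F_2 = 10^(5.82/10) = 3.819, G_2 = 10^(−3.68/10) = 0.4285
Friis cascade:
  F = 1.734 + (3.819 − 1)/12.59 = 1.958
NF = 10 log₁₀(1.958) = 2.92 dB

2.92 dB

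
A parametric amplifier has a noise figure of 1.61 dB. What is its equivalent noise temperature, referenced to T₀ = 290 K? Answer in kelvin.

130 K

F = 10^(1.61/10) = 1.44877
T_e = (F − 1)·T₀ = (1.44877 − 1) × 290 = 130 K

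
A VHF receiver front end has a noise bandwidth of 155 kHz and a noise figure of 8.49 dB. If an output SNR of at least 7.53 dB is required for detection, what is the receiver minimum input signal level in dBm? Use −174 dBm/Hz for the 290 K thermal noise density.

Sensitivity = −174 + 10 log₁₀(B) + NF + SNR_min
= −174 + 51.9 + 8.49 + 7.53
= −106.08 dBm → −106.1 dBm

−106.1 dBm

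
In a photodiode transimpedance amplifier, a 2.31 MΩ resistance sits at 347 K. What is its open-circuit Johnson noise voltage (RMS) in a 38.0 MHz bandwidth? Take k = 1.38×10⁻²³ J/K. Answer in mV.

V_n = √(4kTRB)
4kTRB = 4 × 1.38×10⁻²³ × 347 × 2.31×10⁶ × 3.80×10⁷ = 1.68×10⁻⁶ V²
V_n = √(1.68×10⁻⁶) = 1.30×10⁻³ V = 1.30 mV

1.30 mV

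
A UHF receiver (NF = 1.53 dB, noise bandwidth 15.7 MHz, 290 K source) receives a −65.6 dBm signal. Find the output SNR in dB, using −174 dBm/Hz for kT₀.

34.9 dB

Noise floor: N = −174 + 10 log₁₀(B) + NF
10 log₁₀(1.57×10⁷) = 71.96 dB
N = −174 + 71.96 + 1.53 = −100.51 dBm
SNR = P_sig − N = −65.6 − (−100.51) = 34.91 dB → 34.9 dB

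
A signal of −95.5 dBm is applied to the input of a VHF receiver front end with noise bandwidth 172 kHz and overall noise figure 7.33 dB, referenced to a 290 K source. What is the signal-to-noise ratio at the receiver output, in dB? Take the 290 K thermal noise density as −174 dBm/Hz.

18.8 dB

Noise floor: N = −174 + 10 log₁₀(B) + NF
10 log₁₀(1.72×10⁵) = 52.36 dB
N = −174 + 52.36 + 7.33 = −114.31 dBm
SNR = P_sig − N = −95.5 − (−114.31) = 18.81 dB → 18.8 dB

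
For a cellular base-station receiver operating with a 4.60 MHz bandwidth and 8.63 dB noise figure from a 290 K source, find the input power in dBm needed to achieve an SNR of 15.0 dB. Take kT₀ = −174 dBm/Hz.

−83.7 dBm

Sensitivity = −174 + 10 log₁₀(B) + NF + SNR_min
= −174 + 66.63 + 8.63 + 15.0
= −83.74 dBm → −83.7 dBm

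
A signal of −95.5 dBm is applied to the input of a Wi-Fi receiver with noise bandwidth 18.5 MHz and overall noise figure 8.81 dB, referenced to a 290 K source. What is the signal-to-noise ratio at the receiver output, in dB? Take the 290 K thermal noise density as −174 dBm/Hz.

−3.0 dB

Noise floor: N = −174 + 10 log₁₀(B) + NF
10 log₁₀(1.85×10⁷) = 72.67 dB
N = −174 + 72.67 + 8.81 = −92.52 dBm
SNR = P_sig − N = −95.5 − (−92.52) = −2.98 dB → −3.0 dB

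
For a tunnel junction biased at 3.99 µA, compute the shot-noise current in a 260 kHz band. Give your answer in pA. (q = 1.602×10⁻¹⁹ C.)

577 pA

I_n = √(2qI·B)
2qI·B = 2 × 1.602×10⁻¹⁹ × 3.99×10⁻⁶ × 2.60×10⁵ = 3.32×10⁻¹⁹ A²
I_n = √(3.32×10⁻¹⁹) = 5.77×10⁻¹⁰ A = 577 pA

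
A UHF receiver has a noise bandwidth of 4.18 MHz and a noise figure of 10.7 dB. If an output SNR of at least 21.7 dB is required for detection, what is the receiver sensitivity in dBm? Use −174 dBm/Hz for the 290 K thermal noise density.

−75.4 dBm

Sensitivity = −174 + 10 log₁₀(B) + NF + SNR_min
= −174 + 66.21 + 10.7 + 21.7
= −75.39 dBm → −75.4 dBm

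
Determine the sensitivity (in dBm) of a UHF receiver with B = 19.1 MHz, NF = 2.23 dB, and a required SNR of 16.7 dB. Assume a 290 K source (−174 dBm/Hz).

−82.3 dBm

Sensitivity = −174 + 10 log₁₀(B) + NF + SNR_min
= −174 + 72.81 + 2.23 + 16.7
= −82.26 dBm → −82.3 dBm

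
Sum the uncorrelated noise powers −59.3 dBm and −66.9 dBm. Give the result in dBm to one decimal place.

Convert to linear, add, convert back:
P₁ = 1.17×10⁻⁹ W, P₂ = 2.04×10⁻¹⁰ W
P_tot = 1.38×10⁻⁹ W → 10 log₁₀(P_tot / 10⁻³) = −58.6 dBm

−58.6 dBm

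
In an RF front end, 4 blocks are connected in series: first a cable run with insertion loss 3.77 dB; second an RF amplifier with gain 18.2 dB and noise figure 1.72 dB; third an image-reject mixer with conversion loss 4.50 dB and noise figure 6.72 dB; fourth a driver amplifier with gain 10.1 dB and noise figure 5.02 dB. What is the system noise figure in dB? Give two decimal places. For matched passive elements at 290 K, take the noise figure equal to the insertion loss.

Convert to linear (a loss of L dB is a gain of −L dB): F_i = 10^(NF_i/10), G_i = 10^(G_i,dB/10)
  Stage 1: F_1 = 10^(3.77/10) = 2.382, G_1 = 10^(−3.77/10) = 0.4198
  Stage 2: F_2 = 10^(1.72/10) = 1.486, G_2 = 10^(18.2/10) = 66.07
  Stage 3: F_3 = 10^(6.72/10) = 4.699, G_3 = 10^(−4.50/10) = 0.3548
  Stage 4: F_4 = 10^(5.02/10) = 3.177, G_4 = 10^(10.1/10) = 10.23
Friis cascade:
  F = 2.382 + (1.486 − 1)/0.4198 + (4.699 − 1)/27.73 + (3.177 − 1)/9.840 = 3.895
NF = 10 log₁₀(3.895) = 5.90 dB

5.90 dB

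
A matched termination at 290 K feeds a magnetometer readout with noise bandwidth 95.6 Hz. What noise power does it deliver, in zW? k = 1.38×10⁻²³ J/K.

383 zW

P_n = kTB = 1.38×10⁻²³ × 290 × 9.56×10¹ = 3.83×10⁻¹⁹ W = 383 zW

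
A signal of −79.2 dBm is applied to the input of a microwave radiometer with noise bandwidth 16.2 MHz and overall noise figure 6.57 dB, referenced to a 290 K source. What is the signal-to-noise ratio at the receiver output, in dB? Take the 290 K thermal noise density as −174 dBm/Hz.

16.1 dB

Noise floor: N = −174 + 10 log₁₀(B) + NF
10 log₁₀(1.62×10⁷) = 72.1 dB
N = −174 + 72.1 + 6.57 = −95.33 dBm
SNR = P_sig − N = −79.2 − (−95.33) = 16.13 dB → 16.1 dB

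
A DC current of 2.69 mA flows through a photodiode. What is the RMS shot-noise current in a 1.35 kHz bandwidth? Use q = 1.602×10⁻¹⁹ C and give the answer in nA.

I_n = √(2qI·B)
2qI·B = 2 × 1.602×10⁻¹⁹ × 2.69×10⁻³ × 1.35×10³ = 1.16×10⁻¹⁸ A²
I_n = √(1.16×10⁻¹⁸) = 1.08×10⁻⁹ A = 1.08 nA

1.08 nA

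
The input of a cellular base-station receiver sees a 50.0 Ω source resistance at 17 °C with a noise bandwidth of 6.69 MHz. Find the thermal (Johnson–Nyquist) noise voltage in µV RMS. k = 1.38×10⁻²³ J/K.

T = 17 °C + 273.15 = 290.15 K
V_n = √(4kTRB)
4kTRB = 4 × 1.38×10⁻²³ × 290.15 × 5.00×10¹ × 6.69×10⁶ = 5.36×10⁻¹² V²
V_n = √(5.36×10⁻¹²) = 2.31×10⁻⁶ V = 2.31 µV

2.31 µV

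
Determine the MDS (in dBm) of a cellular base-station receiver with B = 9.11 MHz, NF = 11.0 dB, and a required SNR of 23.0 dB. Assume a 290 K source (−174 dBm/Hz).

Sensitivity = −174 + 10 log₁₀(B) + NF + SNR_min
= −174 + 69.6 + 11.0 + 23.0
= −70.4 dBm → −70.4 dBm

−70.4 dBm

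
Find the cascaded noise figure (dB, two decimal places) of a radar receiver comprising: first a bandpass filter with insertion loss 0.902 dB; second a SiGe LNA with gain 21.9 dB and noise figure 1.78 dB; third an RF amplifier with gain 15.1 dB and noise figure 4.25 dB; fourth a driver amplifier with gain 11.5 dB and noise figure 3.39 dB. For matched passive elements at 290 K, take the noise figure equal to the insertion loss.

2.71 dB

Convert to linear (a loss of L dB is a gain of −L dB): F_i = 10^(NF_i/10), G_i = 10^(G_i,dB/10)
  Stage 1: F_1 = 10^(0.902/10) = 1.231, G_1 = 10^(−0.902/10) = 0.8125
  Stage 2: F_2 = 10^(1.78/10) = 1.507, G_2 = 10^(21.9/10) = 154.9
  Stage 3: F_3 = 10^(4.25/10) = 2.661, G_3 = 10^(15.1/10) = 32.36
  Stage 4: F_4 = 10^(3.39/10) = 2.183, G_4 = 10^(11.5/10) = 14.13
Friis cascade:
  F = 1.231 + (1.507 − 1)/0.8125 + (2.661 − 1)/125.8 + (2.183 − 1)/4072 = 1.868
NF = 10 log₁₀(1.868) = 2.71 dB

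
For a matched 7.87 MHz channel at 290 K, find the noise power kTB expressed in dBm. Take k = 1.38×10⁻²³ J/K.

P_n = kTB = 1.38×10⁻²³ × 290 × 7.87×10⁶ = 3.15×10⁻¹⁴ W
In dBm: 10 log₁₀(3.15×10⁻¹⁴ / 10⁻³) = −105.0 dBm

−105.0 dBm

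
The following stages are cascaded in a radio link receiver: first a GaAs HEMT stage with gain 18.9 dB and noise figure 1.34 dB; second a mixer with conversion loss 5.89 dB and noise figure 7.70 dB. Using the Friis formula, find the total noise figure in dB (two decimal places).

Convert to linear (a loss of L dB is a gain of −L dB): F_i = 10^(NF_i/10), G_i = 10^(G_i,dB/10)
  Stage 1: F_1 = 10^(1.34/10) = 1.361, G_1 = 10^(18.9/10) = 77.62
  Stage 2: F_2 = 10^(7.70/10) = 5.888, G_2 = 10^(−5.89/10) = 0.2576
Friis cascade:
  F = 1.361 + (5.888 − 1)/77.62 = 1.424
NF = 10 log₁₀(1.424) = 1.54 dB

1.54 dB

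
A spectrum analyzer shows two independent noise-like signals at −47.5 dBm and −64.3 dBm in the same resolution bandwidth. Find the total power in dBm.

Convert to linear, add, convert back:
P₁ = 1.78×10⁻⁸ W, P₂ = 3.72×10⁻¹⁰ W
P_tot = 1.82×10⁻⁸ W → 10 log₁₀(P_tot / 10⁻³) = −47.4 dBm

−47.4 dBm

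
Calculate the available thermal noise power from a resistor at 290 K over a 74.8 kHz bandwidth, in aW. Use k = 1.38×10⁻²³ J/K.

P_n = kTB = 1.38×10⁻²³ × 290 × 7.48×10⁴ = 2.99×10⁻¹⁶ W = 299 aW

299 aW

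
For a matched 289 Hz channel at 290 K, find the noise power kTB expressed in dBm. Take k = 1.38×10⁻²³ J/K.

P_n = kTB = 1.38×10⁻²³ × 290 × 2.89×10² = 1.16×10⁻¹⁸ W
In dBm: 10 log₁₀(1.16×10⁻¹⁸ / 10⁻³) = −149.4 dBm

−149.4 dBm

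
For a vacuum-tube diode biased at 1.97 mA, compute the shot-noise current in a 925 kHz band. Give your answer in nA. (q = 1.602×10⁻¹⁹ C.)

I_n = √(2qI·B)
2qI·B = 2 × 1.602×10⁻¹⁹ × 1.97×10⁻³ × 9.25×10⁵ = 5.84×10⁻¹⁶ A²
I_n = √(5.84×10⁻¹⁶) = 2.42×10⁻⁸ A = 24.2 nA

24.2 nA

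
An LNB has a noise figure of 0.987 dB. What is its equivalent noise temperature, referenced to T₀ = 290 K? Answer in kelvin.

F = 10^(0.987/10) = 1.25516
T_e = (F − 1)·T₀ = (1.25516 − 1) × 290 = 74.0 K

74.0 K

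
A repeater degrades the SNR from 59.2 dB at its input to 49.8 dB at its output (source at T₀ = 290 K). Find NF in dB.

NF (dB) = SNR_in(dB) − SNR_out(dB) when the source is at T₀
NF = 59.2 − 49.8 = 9.4 dB

9.4 dB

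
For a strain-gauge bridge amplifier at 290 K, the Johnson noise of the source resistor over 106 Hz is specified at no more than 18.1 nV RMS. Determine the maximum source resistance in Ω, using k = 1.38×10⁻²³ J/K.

Johnson–Nyquist: V_n = √(4kTRB) ⇒ R = V_n² / (4kTB)
4kTB = 4 × 1.38×10⁻²³ × 290 × 1.06×10² = 1.70×10⁻¹⁸
R = (1.81×10⁻⁸)² / 1.70×10⁻¹⁸ = 1.93×10² Ω = 193 Ω

193 Ω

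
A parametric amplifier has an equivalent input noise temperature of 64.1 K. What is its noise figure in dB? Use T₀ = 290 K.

0.867 dB

F = 1 + T_e/T₀ = 1 + 64.1/290 = 1.22103
NF = 10 log₁₀(1.22103) = 0.867 dB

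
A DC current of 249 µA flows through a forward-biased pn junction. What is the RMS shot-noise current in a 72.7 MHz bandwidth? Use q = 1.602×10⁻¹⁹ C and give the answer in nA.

I_n = √(2qI·B)
2qI·B = 2 × 1.602×10⁻¹⁹ × 2.49×10⁻⁴ × 7.27×10⁷ = 5.80×10⁻¹⁵ A²
I_n = √(5.80×10⁻¹⁵) = 7.62×10⁻⁸ A = 76.2 nA

76.2 nA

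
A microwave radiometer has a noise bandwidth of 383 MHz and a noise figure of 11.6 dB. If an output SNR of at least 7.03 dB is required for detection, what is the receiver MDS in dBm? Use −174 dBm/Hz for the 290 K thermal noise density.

−69.5 dBm

Sensitivity = −174 + 10 log₁₀(B) + NF + SNR_min
= −174 + 85.83 + 11.6 + 7.03
= −69.54 dBm → −69.5 dBm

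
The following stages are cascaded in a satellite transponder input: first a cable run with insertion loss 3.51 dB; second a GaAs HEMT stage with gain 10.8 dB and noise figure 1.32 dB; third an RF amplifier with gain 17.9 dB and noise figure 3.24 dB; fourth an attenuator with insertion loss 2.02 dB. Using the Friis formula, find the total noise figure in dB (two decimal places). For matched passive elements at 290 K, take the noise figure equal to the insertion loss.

Convert to linear (a loss of L dB is a gain of −L dB): F_i = 10^(NF_i/10), G_i = 10^(G_i,dB/10)
  Stage 1: F_1 = 10^(3.51/10) = 2.244, G_1 = 10^(−3.51/10) = 0.4457
  Stage 2: F_2 = 10^(1.32/10) = 1.355, G_2 = 10^(10.8/10) = 12.02
  Stage 3: F_3 = 10^(3.24/10) = 2.109, G_3 = 10^(17.9/10) = 61.66
  Stage 4: F_4 = 10^(2.02/10) = 1.592, G_4 = 10^(−2.02/10) = 0.6281
Friis cascade:
  F = 2.244 + (1.355 − 1)/0.4457 + (2.109 − 1)/5.358 + (1.592 − 1)/330.4 = 3.250
NF = 10 log₁₀(3.250) = 5.12 dB

5.12 dB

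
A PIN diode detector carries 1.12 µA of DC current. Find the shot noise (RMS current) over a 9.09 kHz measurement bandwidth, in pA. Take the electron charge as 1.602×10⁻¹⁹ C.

I_n = √(2qI·B)
2qI·B = 2 × 1.602×10⁻¹⁹ × 1.12×10⁻⁶ × 9.09×10³ = 3.26×10⁻²¹ A²
I_n = √(3.26×10⁻²¹) = 5.71×10⁻¹¹ A = 57.1 pA

57.1 pA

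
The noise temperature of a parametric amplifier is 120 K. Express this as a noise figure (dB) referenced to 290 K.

F = 1 + T_e/T₀ = 1 + 120/290 = 1.41379
NF = 10 log₁₀(1.41379) = 1.50 dB

1.50 dB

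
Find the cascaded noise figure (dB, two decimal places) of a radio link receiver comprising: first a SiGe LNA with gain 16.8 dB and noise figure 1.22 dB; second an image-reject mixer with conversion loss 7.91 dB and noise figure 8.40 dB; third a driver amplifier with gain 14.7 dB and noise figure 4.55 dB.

Convert to linear (a loss of L dB is a gain of −L dB): F_i = 10^(NF_i/10), G_i = 10^(G_i,dB/10)
  Stage 1: F_1 = 10^(1.22/10) = 1.324, G_1 = 10^(16.8/10) = 47.86
  Stage 2: F_2 = 10^(8.40/10) = 6.918, G_2 = 10^(−7.91/10) = 0.1618
  Stage 3: F_3 = 10^(4.55/10) = 2.851, G_3 = 10^(14.7/10) = 29.51
Friis cascade:
  F = 1.324 + (6.918 − 1)/47.86 + (2.851 − 1)/7.745 = 1.687
NF = 10 log₁₀(1.687) = 2.27 dB

2.27 dB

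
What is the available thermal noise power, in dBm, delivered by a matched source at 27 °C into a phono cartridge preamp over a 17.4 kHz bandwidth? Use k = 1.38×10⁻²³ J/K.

T = 27 °C + 273.15 = 300.15 K
P_n = kTB = 1.38×10⁻²³ × 300.15 × 1.74×10⁴ = 7.21×10⁻¹⁷ W
In dBm: 10 log₁₀(7.21×10⁻¹⁷ / 10⁻³) = −131.4 dBm

−131.4 dBm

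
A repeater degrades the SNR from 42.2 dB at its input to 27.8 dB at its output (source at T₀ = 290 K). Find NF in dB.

NF (dB) = SNR_in(dB) − SNR_out(dB) when the source is at T₀
NF = 42.2 − 27.8 = 14.4 dB

14.4 dB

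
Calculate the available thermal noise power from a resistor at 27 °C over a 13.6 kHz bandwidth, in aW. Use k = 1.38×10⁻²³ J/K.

T = 27 °C + 273.15 = 300.15 K
P_n = kTB = 1.38×10⁻²³ × 300.15 × 1.36×10⁴ = 5.63×10⁻¹⁷ W = 56.3 aW

56.3 aW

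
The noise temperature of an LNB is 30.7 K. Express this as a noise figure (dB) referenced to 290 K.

F = 1 + T_e/T₀ = 1 + 30.7/290 = 1.10586
NF = 10 log₁₀(1.10586) = 0.437 dB

0.437 dB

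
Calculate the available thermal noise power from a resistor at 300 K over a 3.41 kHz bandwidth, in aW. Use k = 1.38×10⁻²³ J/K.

P_n = kTB = 1.38×10⁻²³ × 300 × 3.41×10³ = 1.41×10⁻¹⁷ W = 14.1 aW

14.1 aW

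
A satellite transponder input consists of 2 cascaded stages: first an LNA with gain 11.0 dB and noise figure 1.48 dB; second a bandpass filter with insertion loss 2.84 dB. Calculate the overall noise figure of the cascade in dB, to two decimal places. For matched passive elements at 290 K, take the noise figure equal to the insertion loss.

1.70 dB

Convert to linear (a loss of L dB is a gain of −L dB): F_i = 10^(NF_i/10), G_i = 10^(G_i,dB/10)
  Stage 1: F_1 = 10^(1.48/10) = 1.406, G_1 = 10^(11.0/10) = 12.59
  Stage 2: F_2 = 10^(2.84/10) = 1.923, G_2 = 10^(−2.84/10) = 0.5200
Friis cascade:
  F = 1.406 + (1.923 − 1)/12.59 = 1.479
NF = 10 log₁₀(1.479) = 1.70 dB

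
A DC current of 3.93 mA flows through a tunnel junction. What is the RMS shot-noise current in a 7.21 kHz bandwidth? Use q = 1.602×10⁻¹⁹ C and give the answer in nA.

3.01 nA

I_n = √(2qI·B)
2qI·B = 2 × 1.602×10⁻¹⁹ × 3.93×10⁻³ × 7.21×10³ = 9.08×10⁻¹⁸ A²
I_n = √(9.08×10⁻¹⁸) = 3.01×10⁻⁹ A = 3.01 nA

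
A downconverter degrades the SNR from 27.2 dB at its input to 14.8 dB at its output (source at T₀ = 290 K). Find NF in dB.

NF (dB) = SNR_in(dB) − SNR_out(dB) when the source is at T₀
NF = 27.2 − 14.8 = 12.4 dB

12.4 dB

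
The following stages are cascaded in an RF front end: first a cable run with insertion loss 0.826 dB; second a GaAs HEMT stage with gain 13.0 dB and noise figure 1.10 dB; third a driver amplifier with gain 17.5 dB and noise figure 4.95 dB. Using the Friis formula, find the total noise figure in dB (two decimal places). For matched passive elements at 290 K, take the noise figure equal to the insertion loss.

Convert to linear (a loss of L dB is a gain of −L dB): F_i = 10^(NF_i/10), G_i = 10^(G_i,dB/10)
  Stage 1: F_1 = 10^(0.826/10) = 1.209, G_1 = 10^(−0.826/10) = 0.8268
  Stage 2: F_2 = 10^(1.10/10) = 1.288, G_2 = 10^(13.0/10) = 19.95
  Stage 3: F_3 = 10^(4.95/10) = 3.126, G_3 = 10^(17.5/10) = 56.23
Friis cascade:
  F = 1.209 + (1.288 − 1)/0.8268 + (3.126 − 1)/16.50 = 1.687
NF = 10 log₁₀(1.687) = 2.27 dB

2.27 dB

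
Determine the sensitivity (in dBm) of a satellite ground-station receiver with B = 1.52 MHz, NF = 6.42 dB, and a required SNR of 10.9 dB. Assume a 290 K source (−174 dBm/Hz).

Sensitivity = −174 + 10 log₁₀(B) + NF + SNR_min
= −174 + 61.82 + 6.42 + 10.9
= −94.86 dBm → −94.9 dBm

−94.9 dBm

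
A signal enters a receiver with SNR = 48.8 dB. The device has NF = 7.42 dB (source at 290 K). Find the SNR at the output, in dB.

41.38 dB

By definition F = SNR_in/SNR_out, so in dB: SNR_out = SNR_in − NF
SNR_out = 48.8 − 7.42 = 41.38 dB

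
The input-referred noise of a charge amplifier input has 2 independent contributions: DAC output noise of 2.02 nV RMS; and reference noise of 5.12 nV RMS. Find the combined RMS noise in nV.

Uncorrelated sources add in power (mean-square): V_tot = √(ΣV_i²)
V_tot = √[(2.02×10⁻⁹)² + (5.12×10⁻⁹)²] = 5.50×10⁻⁹ V = 5.50 nV

5.50 nV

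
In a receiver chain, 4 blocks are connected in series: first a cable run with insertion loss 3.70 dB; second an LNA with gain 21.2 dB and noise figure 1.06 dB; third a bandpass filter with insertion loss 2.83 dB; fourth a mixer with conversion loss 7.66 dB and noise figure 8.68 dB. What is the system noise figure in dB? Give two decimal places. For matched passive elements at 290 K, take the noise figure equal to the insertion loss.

Convert to linear (a loss of L dB is a gain of −L dB): F_i = 10^(NF_i/10), G_i = 10^(G_i,dB/10)
  Stage 1: F_1 = 10^(3.70/10) = 2.344, G_1 = 10^(−3.70/10) = 0.4266
  Stage 2: F_2 = 10^(1.06/10) = 1.276, G_2 = 10^(21.2/10) = 131.8
  Stage 3: F_3 = 10^(2.83/10) = 1.919, G_3 = 10^(−2.83/10) = 0.5212
  Stage 4: F_4 = 10^(8.68/10) = 7.379, G_4 = 10^(−7.66/10) = 0.1714
Friis cascade:
  F = 2.344 + (1.276 − 1)/0.4266 + (1.919 − 1)/56.23 + (7.379 − 1)/29.31 = 3.226
NF = 10 log₁₀(3.226) = 5.09 dB

5.09 dB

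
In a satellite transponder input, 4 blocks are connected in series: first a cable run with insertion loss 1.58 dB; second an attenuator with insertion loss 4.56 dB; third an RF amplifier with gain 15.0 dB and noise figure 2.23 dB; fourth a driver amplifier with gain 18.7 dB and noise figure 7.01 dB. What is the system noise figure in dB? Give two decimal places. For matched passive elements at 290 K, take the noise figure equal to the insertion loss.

Convert to linear (a loss of L dB is a gain of −L dB): F_i = 10^(NF_i/10), G_i = 10^(G_i,dB/10)
  Stage 1: F_1 = 10^(1.58/10) = 1.439, G_1 = 10^(−1.58/10) = 0.6950
  Stage 2: F_2 = 10^(4.56/10) = 2.858, G_2 = 10^(−4.56/10) = 0.3499
  Stage 3: F_3 = 10^(2.23/10) = 1.671, G_3 = 10^(15.0/10) = 31.62
  Stage 4: F_4 = 10^(7.01/10) = 5.023, G_4 = 10^(18.7/10) = 74.13
Friis cascade:
  F = 1.439 + (2.858 − 1)/0.6950 + (1.671 − 1)/0.2432 + (5.023 − 1)/7.691 = 7.394
NF = 10 log₁₀(7.394) = 8.69 dB

8.69 dB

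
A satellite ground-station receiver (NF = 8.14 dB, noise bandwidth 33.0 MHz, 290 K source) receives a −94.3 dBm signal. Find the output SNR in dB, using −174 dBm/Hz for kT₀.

Noise floor: N = −174 + 10 log₁₀(B) + NF
10 log₁₀(3.30×10⁷) = 75.19 dB
N = −174 + 75.19 + 8.14 = −90.67 dBm
SNR = P_sig − N = −94.3 − (−90.67) = −3.63 dB → −3.6 dB

−3.6 dB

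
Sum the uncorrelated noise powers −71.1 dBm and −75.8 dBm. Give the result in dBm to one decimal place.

Convert to linear, add, convert back:
P₁ = 7.76×10⁻¹¹ W, P₂ = 2.63×10⁻¹¹ W
P_tot = 1.04×10⁻¹⁰ W → 10 log₁₀(P_tot / 10⁻³) = −69.8 dBm

−69.8 dBm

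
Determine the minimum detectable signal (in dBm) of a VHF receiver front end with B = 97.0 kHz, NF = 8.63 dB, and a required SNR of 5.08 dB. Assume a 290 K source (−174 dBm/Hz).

Sensitivity = −174 + 10 log₁₀(B) + NF + SNR_min
= −174 + 49.87 + 8.63 + 5.08
= −110.42 dBm → −110.4 dBm

−110.4 dBm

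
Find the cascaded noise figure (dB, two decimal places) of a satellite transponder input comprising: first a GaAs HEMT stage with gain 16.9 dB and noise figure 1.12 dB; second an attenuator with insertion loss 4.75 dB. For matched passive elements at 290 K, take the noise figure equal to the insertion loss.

1.25 dB

Convert to linear (a loss of L dB is a gain of −L dB): F_i = 10^(NF_i/10), G_i = 10^(G_i,dB/10)
  Stage 1: F_1 = 10^(1.12/10) = 1.294, G_1 = 10^(16.9/10) = 48.98
  Stage 2: F_2 = 10^(4.75/10) = 2.985, G_2 = 10^(−4.75/10) = 0.3350
Friis cascade:
  F = 1.294 + (2.985 − 1)/48.98 = 1.335
NF = 10 log₁₀(1.335) = 1.25 dB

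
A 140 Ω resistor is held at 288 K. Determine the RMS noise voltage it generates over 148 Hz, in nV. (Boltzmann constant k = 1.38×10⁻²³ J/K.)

V_n = √(4kTRB)
4kTRB = 4 × 1.38×10⁻²³ × 288 × 1.40×10² × 1.48×10² = 3.29×10⁻¹⁶ V²
V_n = √(3.29×10⁻¹⁶) = 1.81×10⁻⁸ V = 18.1 nV

18.1 nV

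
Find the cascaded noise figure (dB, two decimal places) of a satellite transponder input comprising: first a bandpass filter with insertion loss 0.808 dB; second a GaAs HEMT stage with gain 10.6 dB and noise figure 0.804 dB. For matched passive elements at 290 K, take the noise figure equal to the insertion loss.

1.61 dB

Convert to linear (a loss of L dB is a gain of −L dB): F_i = 10^(NF_i/10), G_i = 10^(G_i,dB/10)
  Stage 1: F_1 = 10^(0.808/10) = 1.204, G_1 = 10^(−0.808/10) = 0.8302
  Stage 2: F_2 = 10^(0.804/10) = 1.203, G_2 = 10^(10.6/10) = 11.48
Friis cascade:
  F = 1.204 + (1.203 − 1)/0.8302 = 1.449
NF = 10 log₁₀(1.449) = 1.61 dB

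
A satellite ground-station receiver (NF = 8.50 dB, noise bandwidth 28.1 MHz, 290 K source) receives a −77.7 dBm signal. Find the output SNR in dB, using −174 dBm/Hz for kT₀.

13.3 dB

Noise floor: N = −174 + 10 log₁₀(B) + NF
10 log₁₀(2.81×10⁷) = 74.49 dB
N = −174 + 74.49 + 8.50 = −91.01 dBm
SNR = P_sig − N = −77.7 − (−91.01) = 13.31 dB → 13.3 dB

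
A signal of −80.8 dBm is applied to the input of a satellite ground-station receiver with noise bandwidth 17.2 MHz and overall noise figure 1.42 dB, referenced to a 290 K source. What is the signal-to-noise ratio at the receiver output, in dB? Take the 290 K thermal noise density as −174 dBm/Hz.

Noise floor: N = −174 + 10 log₁₀(B) + NF
10 log₁₀(1.72×10⁷) = 72.36 dB
N = −174 + 72.36 + 1.42 = −100.22 dBm
SNR = P_sig − N = −80.8 − (−100.22) = 19.42 dB → 19.4 dB

19.4 dB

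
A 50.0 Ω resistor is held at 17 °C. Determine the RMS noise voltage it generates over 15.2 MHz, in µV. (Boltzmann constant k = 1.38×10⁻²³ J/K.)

3.49 µV

T = 17 °C + 273.15 = 290.15 K
V_n = √(4kTRB)
4kTRB = 4 × 1.38×10⁻²³ × 290.15 × 5.00×10¹ × 1.52×10⁷ = 1.22×10⁻¹¹ V²
V_n = √(1.22×10⁻¹¹) = 3.49×10⁻⁶ V = 3.49 µV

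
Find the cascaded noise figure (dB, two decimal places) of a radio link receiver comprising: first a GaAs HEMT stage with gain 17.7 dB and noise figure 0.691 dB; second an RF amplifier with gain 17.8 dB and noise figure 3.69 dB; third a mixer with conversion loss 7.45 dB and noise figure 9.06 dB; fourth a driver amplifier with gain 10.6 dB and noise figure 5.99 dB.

Convert to linear (a loss of L dB is a gain of −L dB): F_i = 10^(NF_i/10), G_i = 10^(G_i,dB/10)
  Stage 1: F_1 = 10^(0.691/10) = 1.172, G_1 = 10^(17.7/10) = 58.88
  Stage 2: F_2 = 10^(3.69/10) = 2.339, G_2 = 10^(17.8/10) = 60.26
  Stage 3: F_3 = 10^(9.06/10) = 8.054, G_3 = 10^(−7.45/10) = 0.1799
  Stage 4: F_4 = 10^(5.99/10) = 3.972, G_4 = 10^(10.6/10) = 11.48
Friis cascade:
  F = 1.172 + (2.339 − 1)/58.88 + (8.054 − 1)/3548 + (3.972 − 1)/638.3 = 1.202
NF = 10 log₁₀(1.202) = 0.80 dB

0.80 dB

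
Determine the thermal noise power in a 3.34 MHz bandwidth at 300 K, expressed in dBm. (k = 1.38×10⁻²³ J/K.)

−108.6 dBm

P_n = kTB = 1.38×10⁻²³ × 300 × 3.34×10⁶ = 1.38×10⁻¹⁴ W
In dBm: 10 log₁₀(1.38×10⁻¹⁴ / 10⁻³) = −108.6 dBm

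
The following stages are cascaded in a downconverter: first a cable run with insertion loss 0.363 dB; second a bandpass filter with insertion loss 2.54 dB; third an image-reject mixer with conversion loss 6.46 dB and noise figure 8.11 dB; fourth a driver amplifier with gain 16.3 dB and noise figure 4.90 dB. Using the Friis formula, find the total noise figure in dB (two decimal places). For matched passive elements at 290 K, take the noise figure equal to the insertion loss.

Convert to linear (a loss of L dB is a gain of −L dB): F_i = 10^(NF_i/10), G_i = 10^(G_i,dB/10)
  Stage 1: F_1 = 10^(0.363/10) = 1.087, G_1 = 10^(−0.363/10) = 0.9198
  Stage 2: F_2 = 10^(2.54/10) = 1.795, G_2 = 10^(−2.54/10) = 0.5572
  Stage 3: F_3 = 10^(8.11/10) = 6.471, G_3 = 10^(−6.46/10) = 0.2259
  Stage 4: F_4 = 10^(4.90/10) = 3.090, G_4 = 10^(16.3/10) = 42.66
Friis cascade:
  F = 1.087 + (1.795 − 1)/0.9198 + (6.471 − 1)/0.5125 + (3.090 − 1)/0.1158 = 30.68
NF = 10 log₁₀(30.68) = 14.87 dB

14.87 dB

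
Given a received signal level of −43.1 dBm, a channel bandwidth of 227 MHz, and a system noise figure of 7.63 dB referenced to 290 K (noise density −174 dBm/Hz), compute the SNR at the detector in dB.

39.7 dB

Noise floor: N = −174 + 10 log₁₀(B) + NF
10 log₁₀(2.27×10⁸) = 83.56 dB
N = −174 + 83.56 + 7.63 = −82.81 dBm
SNR = P_sig − N = −43.1 − (−82.81) = 39.71 dB → 39.7 dB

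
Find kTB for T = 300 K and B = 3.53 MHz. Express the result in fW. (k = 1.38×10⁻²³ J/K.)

P_n = kTB = 1.38×10⁻²³ × 300 × 3.53×10⁶ = 1.46×10⁻¹⁴ W = 14.6 fW

14.6 fW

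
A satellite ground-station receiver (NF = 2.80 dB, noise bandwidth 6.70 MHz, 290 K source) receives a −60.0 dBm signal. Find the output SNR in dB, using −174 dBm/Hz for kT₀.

42.9 dB

Noise floor: N = −174 + 10 log₁₀(B) + NF
10 log₁₀(6.70×10⁶) = 68.26 dB
N = −174 + 68.26 + 2.80 = −102.94 dBm
SNR = P_sig − N = −60.0 − (−102.94) = 42.94 dB → 42.9 dB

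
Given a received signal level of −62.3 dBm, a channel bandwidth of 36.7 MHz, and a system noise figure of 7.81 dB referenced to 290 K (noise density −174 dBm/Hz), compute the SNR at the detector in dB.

Noise floor: N = −174 + 10 log₁₀(B) + NF
10 log₁₀(3.67×10⁷) = 75.65 dB
N = −174 + 75.65 + 7.81 = −90.54 dBm
SNR = P_sig − N = −62.3 − (−90.54) = 28.24 dB → 28.2 dB

28.2 dB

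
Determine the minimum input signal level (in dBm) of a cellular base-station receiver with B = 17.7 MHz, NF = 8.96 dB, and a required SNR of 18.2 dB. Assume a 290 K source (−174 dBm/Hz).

−74.4 dBm

Sensitivity = −174 + 10 log₁₀(B) + NF + SNR_min
= −174 + 72.48 + 8.96 + 18.2
= −74.36 dBm → −74.4 dBm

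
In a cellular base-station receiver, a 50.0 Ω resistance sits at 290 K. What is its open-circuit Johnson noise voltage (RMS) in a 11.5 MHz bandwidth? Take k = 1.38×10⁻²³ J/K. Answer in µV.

V_n = √(4kTRB)
4kTRB = 4 × 1.38×10⁻²³ × 290 × 5.00×10¹ × 1.15×10⁷ = 9.20×10⁻¹² V²
V_n = √(9.20×10⁻¹²) = 3.03×10⁻⁶ V = 3.03 µV

3.03 µV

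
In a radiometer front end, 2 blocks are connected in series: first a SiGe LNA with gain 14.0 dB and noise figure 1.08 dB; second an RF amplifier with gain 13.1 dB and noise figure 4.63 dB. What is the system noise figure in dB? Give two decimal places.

1.33 dB

Convert to linear (a loss of L dB is a gain of −L dB): F_i = 10^(NF_i/10), G_i = 10^(G_i,dB/10)
  Stage 1: F_1 = 10^(1.08/10) = 1.282, G_1 = 10^(14.0/10) = 25.12
  Stage 2: F_2 = 10^(4.63/10) = 2.904, G_2 = 10^(13.1/10) = 20.42
Friis cascade:
  F = 1.282 + (2.904 − 1)/25.12 = 1.358
NF = 10 log₁₀(1.358) = 1.33 dB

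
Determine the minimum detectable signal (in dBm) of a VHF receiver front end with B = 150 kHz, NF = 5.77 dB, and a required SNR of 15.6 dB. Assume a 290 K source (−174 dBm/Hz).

−100.9 dBm

Sensitivity = −174 + 10 log₁₀(B) + NF + SNR_min
= −174 + 51.76 + 5.77 + 15.6
= −100.87 dBm → −100.9 dBm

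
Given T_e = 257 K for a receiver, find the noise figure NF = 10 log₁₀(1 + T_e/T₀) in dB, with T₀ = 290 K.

F = 1 + T_e/T₀ = 1 + 257/290 = 1.88621
NF = 10 log₁₀(1.88621) = 2.76 dB

2.76 dB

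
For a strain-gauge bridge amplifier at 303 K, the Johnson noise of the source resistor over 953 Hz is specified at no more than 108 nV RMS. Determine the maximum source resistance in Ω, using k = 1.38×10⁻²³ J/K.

732 Ω

Johnson–Nyquist: V_n = √(4kTRB) ⇒ R = V_n² / (4kTB)
4kTB = 4 × 1.38×10⁻²³ × 303 × 9.53×10² = 1.59×10⁻¹⁷
R = (1.08×10⁻⁷)² / 1.59×10⁻¹⁷ = 7.32×10² Ω = 732 Ω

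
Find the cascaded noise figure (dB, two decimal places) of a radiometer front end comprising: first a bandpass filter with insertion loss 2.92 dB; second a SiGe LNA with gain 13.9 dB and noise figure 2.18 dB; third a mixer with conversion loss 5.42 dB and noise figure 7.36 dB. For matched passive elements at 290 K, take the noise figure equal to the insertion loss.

Convert to linear (a loss of L dB is a gain of −L dB): F_i = 10^(NF_i/10), G_i = 10^(G_i,dB/10)
  Stage 1: F_1 = 10^(2.92/10) = 1.959, G_1 = 10^(−2.92/10) = 0.5105
  Stage 2: F_2 = 10^(2.18/10) = 1.652, G_2 = 10^(13.9/10) = 24.55
  Stage 3: F_3 = 10^(7.36/10) = 5.445, G_3 = 10^(−5.42/10) = 0.2871
Friis cascade:
  F = 1.959 + (1.652 − 1)/0.5105 + (5.445 − 1)/12.53 = 3.591
NF = 10 log₁₀(3.591) = 5.55 dB

5.55 dB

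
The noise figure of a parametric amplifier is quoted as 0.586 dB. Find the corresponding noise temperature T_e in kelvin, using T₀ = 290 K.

41.9 K

F = 10^(0.586/10) = 1.14446
T_e = (F − 1)·T₀ = (1.14446 − 1) × 290 = 41.9 K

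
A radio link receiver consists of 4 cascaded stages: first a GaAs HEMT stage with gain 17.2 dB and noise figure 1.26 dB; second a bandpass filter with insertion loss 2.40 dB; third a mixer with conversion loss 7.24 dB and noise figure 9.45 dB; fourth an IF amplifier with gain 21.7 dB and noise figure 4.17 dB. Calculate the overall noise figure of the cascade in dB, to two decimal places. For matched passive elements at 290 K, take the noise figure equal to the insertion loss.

Convert to linear (a loss of L dB is a gain of −L dB): F_i = 10^(NF_i/10), G_i = 10^(G_i,dB/10)
  Stage 1: F_1 = 10^(1.26/10) = 1.337, G_1 = 10^(17.2/10) = 52.48
  Stage 2: F_2 = 10^(2.40/10) = 1.738, G_2 = 10^(−2.40/10) = 0.5754
  Stage 3: F_3 = 10^(9.45/10) = 8.810, G_3 = 10^(−7.24/10) = 0.1888
  Stage 4: F_4 = 10^(4.17/10) = 2.612, G_4 = 10^(21.7/10) = 147.9
Friis cascade:
  F = 1.337 + (1.738 − 1)/52.48 + (8.810 − 1)/30.20 + (2.612 − 1)/5.702 = 1.892
NF = 10 log₁₀(1.892) = 2.77 dB

2.77 dB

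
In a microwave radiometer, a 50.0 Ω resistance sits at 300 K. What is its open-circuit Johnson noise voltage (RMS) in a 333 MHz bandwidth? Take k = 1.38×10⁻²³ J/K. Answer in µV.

V_n = √(4kTRB)
4kTRB = 4 × 1.38×10⁻²³ × 300 × 5.00×10¹ × 3.33×10⁸ = 2.76×10⁻¹⁰ V²
V_n = √(2.76×10⁻¹⁰) = 1.66×10⁻⁵ V = 16.6 µV

16.6 µV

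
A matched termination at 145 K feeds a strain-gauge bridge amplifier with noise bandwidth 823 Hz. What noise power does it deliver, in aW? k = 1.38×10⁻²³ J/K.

P_n = kTB = 1.38×10⁻²³ × 145 × 8.23×10² = 1.65×10⁻¹⁸ W = 1.65 aW

1.65 aW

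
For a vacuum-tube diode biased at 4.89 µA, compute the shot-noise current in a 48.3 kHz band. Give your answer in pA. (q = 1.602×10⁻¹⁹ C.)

I_n = √(2qI·B)
2qI·B = 2 × 1.602×10⁻¹⁹ × 4.89×10⁻⁶ × 4.83×10⁴ = 7.57×10⁻²⁰ A²
I_n = √(7.57×10⁻²⁰) = 2.75×10⁻¹⁰ A = 275 pA

275 pA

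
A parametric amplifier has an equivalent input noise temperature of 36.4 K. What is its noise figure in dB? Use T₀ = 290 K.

0.514 dB

F = 1 + T_e/T₀ = 1 + 36.4/290 = 1.12552
NF = 10 log₁₀(1.12552) = 0.514 dB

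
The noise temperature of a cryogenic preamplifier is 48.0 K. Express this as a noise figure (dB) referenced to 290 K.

F = 1 + T_e/T₀ = 1 + 48.0/290 = 1.16552
NF = 10 log₁₀(1.16552) = 0.665 dB

0.665 dB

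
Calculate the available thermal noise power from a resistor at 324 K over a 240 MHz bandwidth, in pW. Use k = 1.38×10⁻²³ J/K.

P_n = kTB = 1.38×10⁻²³ × 324 × 2.40×10⁸ = 1.07×10⁻¹² W = 1.07 pW

1.07 pW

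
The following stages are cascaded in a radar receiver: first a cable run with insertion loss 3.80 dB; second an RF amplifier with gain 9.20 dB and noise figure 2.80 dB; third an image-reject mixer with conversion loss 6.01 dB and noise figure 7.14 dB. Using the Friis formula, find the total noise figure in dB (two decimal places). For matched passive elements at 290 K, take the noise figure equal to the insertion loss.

7.62 dB

Convert to linear (a loss of L dB is a gain of −L dB): F_i = 10^(NF_i/10), G_i = 10^(G_i,dB/10)
  Stage 1: F_1 = 10^(3.80/10) = 2.399, G_1 = 10^(−3.80/10) = 0.4169
  Stage 2: F_2 = 10^(2.80/10) = 1.905, G_2 = 10^(9.20/10) = 8.318
  Stage 3: F_3 = 10^(7.14/10) = 5.176, G_3 = 10^(−6.01/10) = 0.2506
Friis cascade:
  F = 2.399 + (1.905 − 1)/0.4169 + (5.176 − 1)/3.467 = 5.775
NF = 10 log₁₀(5.775) = 7.62 dB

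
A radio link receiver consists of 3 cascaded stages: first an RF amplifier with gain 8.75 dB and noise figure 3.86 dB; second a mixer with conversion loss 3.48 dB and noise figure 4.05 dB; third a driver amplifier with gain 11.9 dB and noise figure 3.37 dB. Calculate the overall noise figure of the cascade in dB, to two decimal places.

Convert to linear (a loss of L dB is a gain of −L dB): F_i = 10^(NF_i/10), G_i = 10^(G_i,dB/10)
  Stage 1: F_1 = 10^(3.86/10) = 2.432, G_1 = 10^(8.75/10) = 7.499
  Stage 2: F_2 = 10^(4.05/10) = 2.541, G_2 = 10^(−3.48/10) = 0.4487
  Stage 3: F_3 = 10^(3.37/10) = 2.173, G_3 = 10^(11.9/10) = 15.49
Friis cascade:
  F = 2.432 + (2.541 − 1)/7.499 + (2.173 − 1)/3.365 = 2.986
NF = 10 log₁₀(2.986) = 4.75 dB

4.75 dB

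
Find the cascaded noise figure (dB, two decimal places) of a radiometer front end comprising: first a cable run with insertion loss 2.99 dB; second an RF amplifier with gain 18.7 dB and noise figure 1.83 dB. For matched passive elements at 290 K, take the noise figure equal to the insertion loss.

Convert to linear (a loss of L dB is a gain of −L dB): F_i = 10^(NF_i/10), G_i = 10^(G_i,dB/10)
  Stage 1: F_1 = 10^(2.99/10) = 1.991, G_1 = 10^(−2.99/10) = 0.5023
  Stage 2: F_2 = 10^(1.83/10) = 1.524, G_2 = 10^(18.7/10) = 74.13
Friis cascade:
  F = 1.991 + (1.524 − 1)/0.5023 = 3.034
NF = 10 log₁₀(3.034) = 4.82 dB

4.82 dB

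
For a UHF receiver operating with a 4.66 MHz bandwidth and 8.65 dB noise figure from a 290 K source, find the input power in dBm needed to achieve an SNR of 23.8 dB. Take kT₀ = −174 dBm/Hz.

−74.9 dBm

Sensitivity = −174 + 10 log₁₀(B) + NF + SNR_min
= −174 + 66.68 + 8.65 + 23.8
= −74.87 dBm → −74.9 dBm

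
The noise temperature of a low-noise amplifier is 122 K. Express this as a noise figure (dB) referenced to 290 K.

F = 1 + T_e/T₀ = 1 + 122/290 = 1.42069
NF = 10 log₁₀(1.42069) = 1.52 dB

1.52 dB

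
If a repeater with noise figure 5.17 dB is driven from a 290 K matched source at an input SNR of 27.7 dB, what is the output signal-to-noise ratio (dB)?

By definition F = SNR_in/SNR_out, so in dB: SNR_out = SNR_in − NF
SNR_out = 27.7 − 5.17 = 22.53 dB

22.53 dB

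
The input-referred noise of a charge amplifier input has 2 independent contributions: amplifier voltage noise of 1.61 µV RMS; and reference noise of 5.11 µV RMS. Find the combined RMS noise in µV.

5.36 µV

Uncorrelated sources add in power (mean-square): V_tot = √(ΣV_i²)
V_tot = √[(1.61×10⁻⁶)² + (5.11×10⁻⁶)²] = 5.36×10⁻⁶ V = 5.36 µV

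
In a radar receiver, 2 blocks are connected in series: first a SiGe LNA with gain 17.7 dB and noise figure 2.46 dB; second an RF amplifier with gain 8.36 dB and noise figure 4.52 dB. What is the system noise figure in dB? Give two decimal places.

2.54 dB

Convert to linear (a loss of L dB is a gain of −L dB): F_i = 10^(NF_i/10), G_i = 10^(G_i,dB/10)
  Stage 1: F_1 = 10^(2.46/10) = 1.762, G_1 = 10^(17.7/10) = 58.88
  Stage 2: F_2 = 10^(4.52/10) = 2.831, G_2 = 10^(8.36/10) = 6.855
Friis cascade:
  F = 1.762 + (2.831 − 1)/58.88 = 1.793
NF = 10 log₁₀(1.793) = 2.54 dB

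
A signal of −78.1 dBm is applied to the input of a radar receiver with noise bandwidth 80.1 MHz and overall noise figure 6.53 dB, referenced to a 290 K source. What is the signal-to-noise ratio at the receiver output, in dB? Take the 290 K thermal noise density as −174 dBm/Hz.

10.3 dB

Noise floor: N = −174 + 10 log₁₀(B) + NF
10 log₁₀(8.01×10⁷) = 79.04 dB
N = −174 + 79.04 + 6.53 = −88.43 dBm
SNR = P_sig − N = −78.1 − (−88.43) = 10.33 dB → 10.3 dB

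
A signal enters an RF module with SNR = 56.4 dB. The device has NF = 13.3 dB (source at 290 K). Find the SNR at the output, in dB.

43.1 dB

By definition F = SNR_in/SNR_out, so in dB: SNR_out = SNR_in − NF
SNR_out = 56.4 − 13.3 = 43.1 dB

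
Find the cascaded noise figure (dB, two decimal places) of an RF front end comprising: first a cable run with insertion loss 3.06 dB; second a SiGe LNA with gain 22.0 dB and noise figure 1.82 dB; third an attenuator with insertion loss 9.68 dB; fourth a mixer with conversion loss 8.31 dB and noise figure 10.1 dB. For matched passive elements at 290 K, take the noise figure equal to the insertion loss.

6.31 dB

Convert to linear (a loss of L dB is a gain of −L dB): F_i = 10^(NF_i/10), G_i = 10^(G_i,dB/10)
  Stage 1: F_1 = 10^(3.06/10) = 2.023, G_1 = 10^(−3.06/10) = 0.4943
  Stage 2: F_2 = 10^(1.82/10) = 1.521, G_2 = 10^(22.0/10) = 158.5
  Stage 3: F_3 = 10^(9.68/10) = 9.290, G_3 = 10^(−9.68/10) = 0.1076
  Stage 4: F_4 = 10^(10.1/10) = 10.23, G_4 = 10^(−8.31/10) = 0.1476
Friis cascade:
  F = 2.023 + (1.521 − 1)/0.4943 + (9.290 − 1)/78.34 + (10.23 − 1)/8.433 = 4.277
NF = 10 log₁₀(4.277) = 6.31 dB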